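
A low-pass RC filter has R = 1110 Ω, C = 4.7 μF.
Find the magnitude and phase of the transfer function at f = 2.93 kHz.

Step 1 — Angular frequency: ω = 2π·2930 = 1.841e+04 rad/s.
Step 2 — Transfer function: H(jω) = 1/(1 + jωRC).
Step 3 — Denominator: 1 + jωRC = 1 + j·1.841e+04·1110·4.7e-06 = 1 + j96.04.
Step 4 — H = 0.0001084 - j0.01041.
Step 5 — Magnitude: |H| = 0.01041 (-39.6 dB); phase: φ = -89.4°.

|H| = 0.01041 (-39.6 dB), φ = -89.4°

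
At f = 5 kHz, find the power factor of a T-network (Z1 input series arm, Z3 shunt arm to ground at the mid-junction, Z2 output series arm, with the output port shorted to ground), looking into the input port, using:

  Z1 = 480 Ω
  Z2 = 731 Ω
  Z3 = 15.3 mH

Step 1 — Angular frequency: ω = 2π·f = 2π·5000 = 3.142e+04 rad/s.
Step 2 — Component impedances:
  Z1: Z = R = 480 Ω
  Z2: Z = R = 731 Ω
  Z3: Z = jωL = j·3.142e+04·0.0153 = 0 + j480.7 Ω
Step 3 — With the output port shorted to ground, the output series arm Z2 runs from the junction to ground; the shunt arm Z3 also runs from the junction to ground. They appear in parallel: Z3 || Z2 = 220.7 + j335.6 Ω.
Step 4 — Series with input arm Z1: Z_in = Z1 + (Z3 || Z2) = 700.7 + j335.6 Ω = 776.9∠25.6° Ω.
Step 5 — Power factor: PF = cos(φ) = Re(Z)/|Z| = 700.7/776.9 = 0.9019.
Step 6 — Type: Im(Z) = 335.6 ⇒ lagging (phase φ = 25.6°).

PF = 0.9019 (lagging, φ = 25.6°)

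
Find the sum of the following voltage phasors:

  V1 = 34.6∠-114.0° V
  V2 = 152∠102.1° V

Step 1 — Convert each phasor to rectangular form:
  V1 = 34.6·(cos(-114.0°) + j·sin(-114.0°)) = -14.07 - j31.61 V
  V2 = 152·(cos(102.1°) + j·sin(102.1°)) = -31.86 + j148.6 V
Step 2 — Sum components: V_total = -45.94 + j117 V.
Step 3 — Convert to polar: |V_total| = 125.7 V, ∠V_total = 111.4°.

V_total = 125.7∠111.4° V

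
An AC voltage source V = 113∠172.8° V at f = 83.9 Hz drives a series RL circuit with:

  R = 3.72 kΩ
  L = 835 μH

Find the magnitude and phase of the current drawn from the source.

Step 1 — Angular frequency: ω = 2π·f = 2π·83.9 = 527.2 rad/s.
Step 2 — Component impedances:
  R: Z = R = 3720 Ω
  L: Z = jωL = j·527.2·0.000835 = 0 + j0.4402 Ω
Step 3 — Series combination: Z_total = R + L = 3720 + j0.4402 Ω = 3720∠0.0° Ω.
Step 4 — Source phasor: V = 113∠172.8° V = -112.1 + j14.16 V.
Step 5 — Ohm's law: I = V / Z_total = (-112.1 + j14.16) / (3720 + j0.4402) = -0.03014 + j0.003811 A.
Step 6 — Convert to polar: |I| = 0.03038 A, ∠I = 172.8°.

I = 0.03038∠172.8° A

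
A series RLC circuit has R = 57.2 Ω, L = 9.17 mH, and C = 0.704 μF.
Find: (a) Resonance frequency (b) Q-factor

Step 1 — Resonance condition Im(Z)=0 gives ω₀ = 1/√(LC).
Step 2 — ω₀ = 1/√(0.00917·7.04e-07) = 1.245e+04 rad/s.
Step 3 — f₀ = ω₀/(2π) = 1981 Hz.
Step 4 — Series Q: Q = ω₀L/R = 1.245e+04·0.00917/57.2 = 1.995.

(a) f₀ = 1981 Hz  (b) Q = 1.995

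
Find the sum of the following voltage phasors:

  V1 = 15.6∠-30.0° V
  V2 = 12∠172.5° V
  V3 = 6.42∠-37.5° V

Step 1 — Convert each phasor to rectangular form:
  V1 = 15.6·(cos(-30.0°) + j·sin(-30.0°)) = 13.51 - j7.8 V
  V2 = 12·(cos(172.5°) + j·sin(172.5°)) = -11.9 + j1.566 V
  V3 = 6.42·(cos(-37.5°) + j·sin(-37.5°)) = 5.093 - j3.908 V
Step 2 — Sum components: V_total = 6.706 - j10.14 V.
Step 3 — Convert to polar: |V_total| = 12.16 V, ∠V_total = -56.5°.

V_total = 12.16∠-56.5° V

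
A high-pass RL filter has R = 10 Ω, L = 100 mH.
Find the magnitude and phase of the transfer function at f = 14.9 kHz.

Step 1 — Angular frequency: ω = 2π·1.49e+04 = 9.362e+04 rad/s.
Step 2 — Transfer function: H(jω) = jωL/(R + jωL).
Step 3 — Numerator jωL = j·9362; denominator R + jωL = 10 + j9362.
Step 4 — H = 1 + j0.001068.
Step 5 — Magnitude: |H| = 1 (-0.0 dB); phase: φ = 0.1°.

|H| = 1 (-0.0 dB), φ = 0.1°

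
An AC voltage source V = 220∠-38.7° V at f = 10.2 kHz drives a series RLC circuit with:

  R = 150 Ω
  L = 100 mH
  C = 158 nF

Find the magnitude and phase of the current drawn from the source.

Step 1 — Angular frequency: ω = 2π·f = 2π·1.02e+04 = 6.409e+04 rad/s.
Step 2 — Component impedances:
  R: Z = R = 150 Ω
  L: Z = jωL = j·6.409e+04·0.1 = 0 + j6409 Ω
  C: Z = 1/(jωC) = -j/(ω·C) = 0 - j98.76 Ω
Step 3 — Series combination: Z_total = R + L + C = 150 + j6310 Ω = 6312∠88.6° Ω.
Step 4 — Source phasor: V = 220∠-38.7° V = 171.7 - j137.6 V.
Step 5 — Ohm's law: I = V / Z_total = (171.7 - j137.6) / (150 + j6310) = -0.02114 - j0.02771 A.
Step 6 — Convert to polar: |I| = 0.03485 A, ∠I = -127.3°.

I = 0.03485∠-127.3° A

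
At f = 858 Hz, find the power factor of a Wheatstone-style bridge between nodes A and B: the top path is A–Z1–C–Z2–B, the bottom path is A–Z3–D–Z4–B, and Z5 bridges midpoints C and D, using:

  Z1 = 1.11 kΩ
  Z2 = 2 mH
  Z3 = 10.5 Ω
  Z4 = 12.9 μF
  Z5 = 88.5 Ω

Step 1 — Angular frequency: ω = 2π·f = 2π·858 = 5391 rad/s.
Step 2 — Component impedances:
  Z1: Z = R = 1110 Ω
  Z2: Z = jωL = j·5391·0.002 = 0 + j10.78 Ω
  Z3: Z = R = 10.5 Ω
  Z4: Z = 1/(jωC) = -j/(ω·C) = 0 - j14.38 Ω
  Z5: Z = R = 88.5 Ω
Step 3 — Bridge requires nodal analysis (the Z5 bridge couples midpoints C and D, so the two paths cannot be reduced to a simple series/parallel combination). Setting node B to ground and injecting 1 A at node A, the 3-node admittance system at A, C, D solves to V_A = Z_AB = 12.91 - j14 Ω = 19.04∠-47.3° Ω.
Step 4 — Power factor: PF = cos(φ) = Re(Z)/|Z| = 12.906/19.041 = 0.6778.
Step 5 — Type: Im(Z) = -14 ⇒ leading (phase φ = -47.3°).

PF = 0.6778 (leading, φ = -47.3°)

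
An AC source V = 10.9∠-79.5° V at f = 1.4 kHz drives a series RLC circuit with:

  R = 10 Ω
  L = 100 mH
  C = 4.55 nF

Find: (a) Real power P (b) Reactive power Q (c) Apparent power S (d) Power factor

Step 1 — Angular frequency: ω = 2π·f = 2π·1400 = 8796 rad/s.
Step 2 — Component impedances:
  R: Z = R = 10 Ω
  L: Z = jωL = j·8796·0.1 = 0 + j879.6 Ω
  C: Z = 1/(jωC) = -j/(ω·C) = 0 - j2.499e+04 Ω
Step 3 — Series combination: Z_total = R + L + C = 10 - j2.411e+04 Ω = 2.411e+04∠-90.0° Ω.
Step 4 — Source phasor: V = 10.9∠-79.5° V = 1.986 - j10.72 V.
Step 5 — Current: I = V / Z = 0.0004446 + j8.222e-05 A = 0.0004522∠10.5° A.
Step 6 — Complex power: S = V·I* = 2.045e-06 - j0.004929 VA.
Step 7 — Real power: P = Re(S) = 2.045e-06 W.
Step 8 — Reactive power: Q = Im(S) = -0.004929 VAR.
Step 9 — Apparent power: |S| = 0.004929 VA.
Step 10 — Power factor: PF = P/|S| = 0.0004148 (leading).

(a) P = 2.045e-06 W  (b) Q = -0.004929 VAR  (c) S = 0.004929 VA  (d) PF = 0.0004148 (leading)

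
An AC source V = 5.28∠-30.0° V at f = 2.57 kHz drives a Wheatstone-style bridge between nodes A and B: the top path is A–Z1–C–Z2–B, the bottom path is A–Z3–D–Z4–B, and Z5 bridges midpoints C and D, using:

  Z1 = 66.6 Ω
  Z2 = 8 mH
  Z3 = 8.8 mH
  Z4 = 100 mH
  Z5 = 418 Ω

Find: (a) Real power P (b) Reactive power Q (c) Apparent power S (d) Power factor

Step 1 — Angular frequency: ω = 2π·f = 2π·2570 = 1.615e+04 rad/s.
Step 2 — Component impedances:
  Z1: Z = R = 66.6 Ω
  Z2: Z = jωL = j·1.615e+04·0.008 = 0 + j129.2 Ω
  Z3: Z = jωL = j·1.615e+04·0.0088 = 0 + j142.1 Ω
  Z4: Z = jωL = j·1.615e+04·0.1 = 0 + j1615 Ω
  Z5: Z = R = 418 Ω
Step 3 — Bridge requires nodal analysis (the Z5 bridge couples midpoints C and D, so the two paths cannot be reduced to a simple series/parallel combination). Setting node B to ground and injecting 1 A at node A, the 3-node admittance system at A, C, D solves to V_A = Z_AB = 51.91 + j125.9 Ω = 136.1∠67.6° Ω.
Step 4 — Source phasor: V = 5.28∠-30.0° V = 4.573 - j2.64 V.
Step 5 — Current: I = V / Z = -0.00512 - j0.03844 A = 0.03878∠-97.6° A.
Step 6 — Complex power: S = V·I* = 0.07807 + j0.1893 VA.
Step 7 — Real power: P = Re(S) = 0.07807 W.
Step 8 — Reactive power: Q = Im(S) = 0.1893 VAR.
Step 9 — Apparent power: |S| = 0.2048 VA.
Step 10 — Power factor: PF = P/|S| = 0.3813 (lagging).

(a) P = 0.07807 W  (b) Q = 0.1893 VAR  (c) S = 0.2048 VA  (d) PF = 0.3813 (lagging)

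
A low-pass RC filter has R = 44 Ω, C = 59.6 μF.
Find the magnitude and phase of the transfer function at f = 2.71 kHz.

Step 1 — Angular frequency: ω = 2π·2710 = 1.703e+04 rad/s.
Step 2 — Transfer function: H(jω) = 1/(1 + jωRC).
Step 3 — Denominator: 1 + jωRC = 1 + j·1.703e+04·44·5.96e-05 = 1 + j44.65.
Step 4 — H = 0.0005013 - j0.02238.
Step 5 — Magnitude: |H| = 0.02239 (-33.0 dB); phase: φ = -88.7°.

|H| = 0.02239 (-33.0 dB), φ = -88.7°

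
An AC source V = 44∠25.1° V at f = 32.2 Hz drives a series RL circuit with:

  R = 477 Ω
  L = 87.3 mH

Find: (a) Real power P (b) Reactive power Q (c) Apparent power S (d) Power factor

Step 1 — Angular frequency: ω = 2π·f = 2π·32.2 = 202.3 rad/s.
Step 2 — Component impedances:
  R: Z = R = 477 Ω
  L: Z = jωL = j·202.3·0.0873 = 0 + j17.66 Ω
Step 3 — Series combination: Z_total = R + L = 477 + j17.66 Ω = 477.3∠2.1° Ω.
Step 4 — Source phasor: V = 44∠25.1° V = 39.85 + j18.66 V.
Step 5 — Current: I = V / Z = 0.08487 + j0.03599 A = 0.09218∠23.0° A.
Step 6 — Complex power: S = V·I* = 4.053 + j0.1501 VA.
Step 7 — Real power: P = Re(S) = 4.053 W.
Step 8 — Reactive power: Q = Im(S) = 0.1501 VAR.
Step 9 — Apparent power: |S| = 4.056 VA.
Step 10 — Power factor: PF = P/|S| = 0.9993 (lagging).

(a) P = 4.053 W  (b) Q = 0.1501 VAR  (c) S = 4.056 VA  (d) PF = 0.9993 (lagging)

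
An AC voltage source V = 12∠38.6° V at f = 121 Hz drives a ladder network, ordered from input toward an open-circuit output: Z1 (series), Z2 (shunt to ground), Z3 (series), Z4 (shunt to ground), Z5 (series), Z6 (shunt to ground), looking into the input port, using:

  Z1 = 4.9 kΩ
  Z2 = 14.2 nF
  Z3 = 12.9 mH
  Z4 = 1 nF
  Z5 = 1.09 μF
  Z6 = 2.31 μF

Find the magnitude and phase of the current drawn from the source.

Step 1 — Angular frequency: ω = 2π·f = 2π·121 = 760.3 rad/s.
Step 2 — Component impedances:
  Z1: Z = R = 4900 Ω
  Z2: Z = 1/(jωC) = -j/(ω·C) = 0 - j9.263e+04 Ω
  Z3: Z = jωL = j·760.3·0.0129 = 0 + j9.807 Ω
  Z4: Z = 1/(jωC) = -j/(ω·C) = 0 - j1.315e+06 Ω
  Z5: Z = 1/(jωC) = -j/(ω·C) = 0 - j1207 Ω
  Z6: Z = 1/(jωC) = -j/(ω·C) = 0 - j569.4 Ω
Step 3 — Ladder network (open output): work backward from the far end, alternating series and parallel combinations. Z_in = 4900 - j1731 Ω = 5197∠-19.5° Ω.
Step 4 — Source phasor: V = 12∠38.6° V = 9.378 + j7.487 V.
Step 5 — Ohm's law: I = V / Z_total = (9.378 + j7.487) / (4900 - j1731) = 0.001222 + j0.001959 A.
Step 6 — Convert to polar: |I| = 0.002309 A, ∠I = 58.1°.

I = 0.002309∠58.1° A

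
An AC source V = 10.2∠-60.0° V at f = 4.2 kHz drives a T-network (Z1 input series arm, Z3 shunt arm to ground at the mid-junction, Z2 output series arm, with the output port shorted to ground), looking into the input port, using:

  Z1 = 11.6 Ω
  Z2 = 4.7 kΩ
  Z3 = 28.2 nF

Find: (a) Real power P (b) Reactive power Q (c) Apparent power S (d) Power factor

Step 1 — Angular frequency: ω = 2π·f = 2π·4200 = 2.639e+04 rad/s.
Step 2 — Component impedances:
  Z1: Z = R = 11.6 Ω
  Z2: Z = R = 4700 Ω
  Z3: Z = 1/(jωC) = -j/(ω·C) = 0 - j1344 Ω
Step 3 — With the output port shorted to ground, the output series arm Z2 runs from the junction to ground; the shunt arm Z3 also runs from the junction to ground. They appear in parallel: Z3 || Z2 = 355.2 - j1242 Ω.
Step 4 — Series with input arm Z1: Z_in = Z1 + (Z3 || Z2) = 366.8 - j1242 Ω = 1295∠-73.6° Ω.
Step 5 — Source phasor: V = 10.2∠-60.0° V = 5.1 - j8.833 V.
Step 6 — Current: I = V / Z = 0.007656 + j0.001845 A = 0.007875∠13.6° A.
Step 7 — Complex power: S = V·I* = 0.02275 - j0.07704 VA.
Step 8 — Real power: P = Re(S) = 0.02275 W.
Step 9 — Reactive power: Q = Im(S) = -0.07704 VAR.
Step 10 — Apparent power: |S| = 0.08033 VA.
Step 11 — Power factor: PF = P/|S| = 0.2832 (leading).

(a) P = 0.02275 W  (b) Q = -0.07704 VAR  (c) S = 0.08033 VA  (d) PF = 0.2832 (leading)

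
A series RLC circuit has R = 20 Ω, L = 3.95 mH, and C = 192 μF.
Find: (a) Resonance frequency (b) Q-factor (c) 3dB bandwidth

Step 1 — Resonance: ω₀ = 1/√(LC) = 1/√(0.00395·0.000192) = 1148 rad/s.
Step 2 — f₀ = ω₀/(2π) = 182.8 Hz.
Step 3 — Series Q: Q = ω₀L/R = 1148·0.00395/20 = 0.2268.
Step 4 — Bandwidth: Δω = ω₀/Q = 5063 rad/s; BW = Δω/(2π) = 805.8 Hz.

(a) f₀ = 182.8 Hz  (b) Q = 0.2268  (c) BW = 805.8 Hz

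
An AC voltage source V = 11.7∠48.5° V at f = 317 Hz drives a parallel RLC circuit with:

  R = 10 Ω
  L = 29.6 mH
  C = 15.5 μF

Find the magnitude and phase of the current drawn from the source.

Step 1 — Angular frequency: ω = 2π·f = 2π·317 = 1992 rad/s.
Step 2 — Component impedances:
  R: Z = R = 10 Ω
  L: Z = jωL = j·1992·0.0296 = 0 + j58.96 Ω
  C: Z = 1/(jωC) = -j/(ω·C) = 0 - j32.39 Ω
Step 3 — Parallel combination: 1/Z_total = 1/R + 1/L + 1/C; Z_total = 9.81 - j1.365 Ω = 9.905∠-7.9° Ω.
Step 4 — Source phasor: V = 11.7∠48.5° V = 7.753 + j8.763 V.
Step 5 — Ohm's law: I = V / Z_total = (7.753 + j8.763) / (9.81 - j1.365) = 0.6534 + j0.9841 A.
Step 6 — Convert to polar: |I| = 1.181 A, ∠I = 56.4°.

I = 1.181∠56.4° A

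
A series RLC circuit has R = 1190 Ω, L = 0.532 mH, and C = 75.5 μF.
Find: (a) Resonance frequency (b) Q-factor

Step 1 — Resonance condition Im(Z)=0 gives ω₀ = 1/√(LC).
Step 2 — ω₀ = 1/√(0.000532·7.55e-05) = 4990 rad/s.
Step 3 — f₀ = ω₀/(2π) = 794.1 Hz.
Step 4 — Series Q: Q = ω₀L/R = 4990·0.000532/1190 = 0.002231.

(a) f₀ = 794.1 Hz  (b) Q = 0.002231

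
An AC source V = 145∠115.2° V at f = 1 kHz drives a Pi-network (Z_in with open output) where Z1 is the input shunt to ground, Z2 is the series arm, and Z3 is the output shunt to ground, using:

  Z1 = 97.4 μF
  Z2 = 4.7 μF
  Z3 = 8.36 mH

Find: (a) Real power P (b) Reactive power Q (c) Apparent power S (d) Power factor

Step 1 — Angular frequency: ω = 2π·f = 2π·1000 = 6283 rad/s.
Step 2 — Component impedances:
  Z1: Z = 1/(jωC) = -j/(ω·C) = 0 - j1.634 Ω
  Z2: Z = 1/(jωC) = -j/(ω·C) = 0 - j33.86 Ω
  Z3: Z = jωL = j·6283·0.00836 = 0 + j52.53 Ω
Step 3 — With open output, the series arm Z2 and the output shunt Z3 appear in series to ground: Z2 + Z3 = 0 + j18.66 Ω.
Step 4 — Parallel with input shunt Z1: Z_in = Z1 || (Z2 + Z3) = 0 - j1.791 Ω = 1.791∠-90.0° Ω.
Step 5 — Source phasor: V = 145∠115.2° V = -61.74 + j131.2 V.
Step 6 — Current: I = V / Z = -73.26 - j34.47 A = 80.97∠-154.8° A.
Step 7 — Complex power: S = V·I* = 0 - j1.174e+04 VA.
Step 8 — Real power: P = Re(S) = 0 W.
Step 9 — Reactive power: Q = Im(S) = -1.174e+04 VAR.
Step 10 — Apparent power: |S| = 1.174e+04 VA.
Step 11 — Power factor: PF = P/|S| = 0 (leading).

(a) P = 0 W  (b) Q = -1.174e+04 VAR  (c) S = 1.174e+04 VA  (d) PF = 0 (leading)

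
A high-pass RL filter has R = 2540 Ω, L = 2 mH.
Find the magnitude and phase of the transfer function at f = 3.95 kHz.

Step 1 — Angular frequency: ω = 2π·3950 = 2.482e+04 rad/s.
Step 2 — Transfer function: H(jω) = jωL/(R + jωL).
Step 3 — Numerator jωL = j·49.64; denominator R + jωL = 2540 + j49.64.
Step 4 — H = 0.0003818 + j0.01953.
Step 5 — Magnitude: |H| = 0.01954 (-34.2 dB); phase: φ = 88.9°.

|H| = 0.01954 (-34.2 dB), φ = 88.9°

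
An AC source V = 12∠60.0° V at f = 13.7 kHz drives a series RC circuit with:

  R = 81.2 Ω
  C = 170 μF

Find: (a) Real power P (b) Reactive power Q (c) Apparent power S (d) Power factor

Step 1 — Angular frequency: ω = 2π·f = 2π·1.37e+04 = 8.608e+04 rad/s.
Step 2 — Component impedances:
  R: Z = R = 81.2 Ω
  C: Z = 1/(jωC) = -j/(ω·C) = 0 - j0.06834 Ω
Step 3 — Series combination: Z_total = R + C = 81.2 - j0.06834 Ω = 81.2∠-0.0° Ω.
Step 4 — Source phasor: V = 12∠60.0° V = 6 + j10.39 V.
Step 5 — Current: I = V / Z = 0.07378 + j0.128 A = 0.1478∠60.0° A.
Step 6 — Complex power: S = V·I* = 1.773 - j0.001492 VA.
Step 7 — Real power: P = Re(S) = 1.773 W.
Step 8 — Reactive power: Q = Im(S) = -0.001492 VAR.
Step 9 — Apparent power: |S| = 1.773 VA.
Step 10 — Power factor: PF = P/|S| = 1 (leading).

(a) P = 1.773 W  (b) Q = -0.001492 VAR  (c) S = 1.773 VA  (d) PF = 1 (leading)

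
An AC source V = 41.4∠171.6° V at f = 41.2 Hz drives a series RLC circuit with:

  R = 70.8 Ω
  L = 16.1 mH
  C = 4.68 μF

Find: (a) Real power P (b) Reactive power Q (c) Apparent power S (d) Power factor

Step 1 — Angular frequency: ω = 2π·f = 2π·41.2 = 258.9 rad/s.
Step 2 — Component impedances:
  R: Z = R = 70.8 Ω
  L: Z = jωL = j·258.9·0.0161 = 0 + j4.168 Ω
  C: Z = 1/(jωC) = -j/(ω·C) = 0 - j825.4 Ω
Step 3 — Series combination: Z_total = R + L + C = 70.8 - j821.3 Ω = 824.3∠-85.1° Ω.
Step 4 — Source phasor: V = 41.4∠171.6° V = -40.96 + j6.048 V.
Step 5 — Current: I = V / Z = -0.01158 - j0.04887 A = 0.05022∠-103.3° A.
Step 6 — Complex power: S = V·I* = 0.1786 - j2.072 VA.
Step 7 — Real power: P = Re(S) = 0.1786 W.
Step 8 — Reactive power: Q = Im(S) = -2.072 VAR.
Step 9 — Apparent power: |S| = 2.079 VA.
Step 10 — Power factor: PF = P/|S| = 0.08589 (leading).

(a) P = 0.1786 W  (b) Q = -2.072 VAR  (c) S = 2.079 VA  (d) PF = 0.08589 (leading)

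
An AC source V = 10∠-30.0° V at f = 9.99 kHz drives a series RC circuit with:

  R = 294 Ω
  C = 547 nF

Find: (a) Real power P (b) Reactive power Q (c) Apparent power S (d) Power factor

Step 1 — Angular frequency: ω = 2π·f = 2π·9990 = 6.277e+04 rad/s.
Step 2 — Component impedances:
  R: Z = R = 294 Ω
  C: Z = 1/(jωC) = -j/(ω·C) = 0 - j29.13 Ω
Step 3 — Series combination: Z_total = R + C = 294 - j29.13 Ω = 295.4∠-5.7° Ω.
Step 4 — Source phasor: V = 10∠-30.0° V = 8.66 - j5 V.
Step 5 — Current: I = V / Z = 0.03084 - j0.01395 A = 0.03385∠-24.3° A.
Step 6 — Complex power: S = V·I* = 0.3368 - j0.03337 VA.
Step 7 — Real power: P = Re(S) = 0.3368 W.
Step 8 — Reactive power: Q = Im(S) = -0.03337 VAR.
Step 9 — Apparent power: |S| = 0.3385 VA.
Step 10 — Power factor: PF = P/|S| = 0.9951 (leading).

(a) P = 0.3368 W  (b) Q = -0.03337 VAR  (c) S = 0.3385 VA  (d) PF = 0.9951 (leading)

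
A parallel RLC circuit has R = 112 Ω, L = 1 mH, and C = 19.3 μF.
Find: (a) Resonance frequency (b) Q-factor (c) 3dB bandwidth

Step 1 — Resonance: ω₀ = 1/√(LC) = 1/√(0.001·1.93e-05) = 7198 rad/s.
Step 2 — f₀ = ω₀/(2π) = 1146 Hz.
Step 3 — Parallel Q: Q = R/(ω₀L) = 112/(7198·0.001) = 15.56.
Step 4 — Bandwidth: Δω = ω₀/Q = 462.6 rad/s; BW = Δω/(2π) = 73.63 Hz.

(a) f₀ = 1146 Hz  (b) Q = 15.56  (c) BW = 73.63 Hz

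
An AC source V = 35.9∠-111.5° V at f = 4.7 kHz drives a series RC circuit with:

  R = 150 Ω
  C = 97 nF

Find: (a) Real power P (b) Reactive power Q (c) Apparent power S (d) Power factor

Step 1 — Angular frequency: ω = 2π·f = 2π·4700 = 2.953e+04 rad/s.
Step 2 — Component impedances:
  R: Z = R = 150 Ω
  C: Z = 1/(jωC) = -j/(ω·C) = 0 - j349.1 Ω
Step 3 — Series combination: Z_total = R + C = 150 - j349.1 Ω = 380∠-66.7° Ω.
Step 4 — Source phasor: V = 35.9∠-111.5° V = -13.16 - j33.4 V.
Step 5 — Current: I = V / Z = 0.0671 - j0.06652 A = 0.09448∠-44.8° A.
Step 6 — Complex power: S = V·I* = 1.339 - j3.116 VA.
Step 7 — Real power: P = Re(S) = 1.339 W.
Step 8 — Reactive power: Q = Im(S) = -3.116 VAR.
Step 9 — Apparent power: |S| = 3.392 VA.
Step 10 — Power factor: PF = P/|S| = 0.3948 (leading).

(a) P = 1.339 W  (b) Q = -3.116 VAR  (c) S = 3.392 VA  (d) PF = 0.3948 (leading)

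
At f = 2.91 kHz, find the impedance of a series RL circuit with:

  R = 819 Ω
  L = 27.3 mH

Step 1 — Angular frequency: ω = 2π·f = 2π·2910 = 1.828e+04 rad/s.
Step 2 — Component impedances:
  R: Z = R = 819 Ω
  L: Z = jωL = j·1.828e+04·0.0273 = 0 + j499.2 Ω
Step 3 — Series combination: Z_total = R + L = 819 + j499.2 Ω = 959.1∠31.4° Ω.

Z = 819 + j499.2 Ω = 959.1∠31.4° Ω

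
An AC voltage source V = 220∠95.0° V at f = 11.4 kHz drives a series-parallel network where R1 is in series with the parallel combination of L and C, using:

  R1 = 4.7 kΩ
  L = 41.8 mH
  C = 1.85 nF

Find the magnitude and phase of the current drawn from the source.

Step 1 — Angular frequency: ω = 2π·f = 2π·1.14e+04 = 7.163e+04 rad/s.
Step 2 — Component impedances:
  R1: Z = R = 4700 Ω
  L: Z = jωL = j·7.163e+04·0.0418 = 0 + j2994 Ω
  C: Z = 1/(jωC) = -j/(ω·C) = 0 - j7546 Ω
Step 3 — Parallel branch: L || C = 1/(1/L + 1/C) = 0 + j4963 Ω.
Step 4 — Series with R1: Z_total = R1 + (L || C) = 4700 + j4963 Ω = 6835∠46.6° Ω.
Step 5 — Source phasor: V = 220∠95.0° V = -19.17 + j219.2 V.
Step 6 — Ohm's law: I = V / Z_total = (-19.17 + j219.2) / (4700 + j4963) = 0.02135 + j0.02408 A.
Step 7 — Convert to polar: |I| = 0.03219 A, ∠I = 48.4°.

I = 0.03219∠48.4° A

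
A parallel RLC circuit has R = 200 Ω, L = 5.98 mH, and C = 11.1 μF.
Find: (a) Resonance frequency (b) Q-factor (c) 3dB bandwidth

Step 1 — Resonance: ω₀ = 1/√(LC) = 1/√(0.00598·1.11e-05) = 3881 rad/s.
Step 2 — f₀ = ω₀/(2π) = 617.7 Hz.
Step 3 — Parallel Q: Q = R/(ω₀L) = 200/(3881·0.00598) = 8.617.
Step 4 — Bandwidth: Δω = ω₀/Q = 450.5 rad/s; BW = Δω/(2π) = 71.69 Hz.

(a) f₀ = 617.7 Hz  (b) Q = 8.617  (c) BW = 71.69 Hz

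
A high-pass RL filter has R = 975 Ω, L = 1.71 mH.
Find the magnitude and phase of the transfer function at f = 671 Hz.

Step 1 — Angular frequency: ω = 2π·671 = 4216 rad/s.
Step 2 — Transfer function: H(jω) = jωL/(R + jωL).
Step 3 — Numerator jωL = j·7.209; denominator R + jωL = 975 + j7.209.
Step 4 — H = 5.467e-05 + j0.007394.
Step 5 — Magnitude: |H| = 0.007394 (-42.6 dB); phase: φ = 89.6°.

|H| = 0.007394 (-42.6 dB), φ = 89.6°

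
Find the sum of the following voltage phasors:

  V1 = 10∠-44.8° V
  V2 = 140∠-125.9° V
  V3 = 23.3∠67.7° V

Step 1 — Convert each phasor to rectangular form:
  V1 = 10·(cos(-44.8°) + j·sin(-44.8°)) = 7.096 - j7.046 V
  V2 = 140·(cos(-125.9°) + j·sin(-125.9°)) = -82.09 - j113.4 V
  V3 = 23.3·(cos(67.7°) + j·sin(67.7°)) = 8.841 + j21.56 V
Step 2 — Sum components: V_total = -66.16 - j98.89 V.
Step 3 — Convert to polar: |V_total| = 119 V, ∠V_total = -123.8°.

V_total = 119∠-123.8° V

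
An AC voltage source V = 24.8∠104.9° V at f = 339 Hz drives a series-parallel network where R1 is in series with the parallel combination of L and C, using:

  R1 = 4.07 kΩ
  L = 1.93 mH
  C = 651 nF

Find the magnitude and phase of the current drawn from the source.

Step 1 — Angular frequency: ω = 2π·f = 2π·339 = 2130 rad/s.
Step 2 — Component impedances:
  R1: Z = R = 4070 Ω
  L: Z = jωL = j·2130·0.00193 = 0 + j4.111 Ω
  C: Z = 1/(jωC) = -j/(ω·C) = 0 - j721.2 Ω
Step 3 — Parallel branch: L || C = 1/(1/L + 1/C) = 0 + j4.134 Ω.
Step 4 — Series with R1: Z_total = R1 + (L || C) = 4070 + j4.134 Ω = 4070∠0.1° Ω.
Step 5 — Source phasor: V = 24.8∠104.9° V = -6.377 + j23.97 V.
Step 6 — Ohm's law: I = V / Z_total = (-6.377 + j23.97) / (4070 + j4.134) = -0.001561 + j0.00589 A.
Step 7 — Convert to polar: |I| = 0.006093 A, ∠I = 104.8°.

I = 0.006093∠104.8° A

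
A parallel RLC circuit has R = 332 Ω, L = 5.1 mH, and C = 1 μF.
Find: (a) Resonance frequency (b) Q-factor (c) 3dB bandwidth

Step 1 — Resonance: ω₀ = 1/√(LC) = 1/√(0.0051·1e-06) = 1.4e+04 rad/s.
Step 2 — f₀ = ω₀/(2π) = 2229 Hz.
Step 3 — Parallel Q: Q = R/(ω₀L) = 332/(1.4e+04·0.0051) = 4.649.
Step 4 — Bandwidth: Δω = ω₀/Q = 3012 rad/s; BW = Δω/(2π) = 479.4 Hz.

(a) f₀ = 2229 Hz  (b) Q = 4.649  (c) BW = 479.4 Hz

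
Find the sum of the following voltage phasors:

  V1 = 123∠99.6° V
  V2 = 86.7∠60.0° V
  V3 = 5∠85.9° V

Step 1 — Convert each phasor to rectangular form:
  V1 = 123·(cos(99.6°) + j·sin(99.6°)) = -20.51 + j121.3 V
  V2 = 86.7·(cos(60.0°) + j·sin(60.0°)) = 43.35 + j75.08 V
  V3 = 5·(cos(85.9°) + j·sin(85.9°)) = 0.3575 + j4.987 V
Step 2 — Sum components: V_total = 23.19 + j201.3 V.
Step 3 — Convert to polar: |V_total| = 202.7 V, ∠V_total = 83.4°.

V_total = 202.7∠83.4° V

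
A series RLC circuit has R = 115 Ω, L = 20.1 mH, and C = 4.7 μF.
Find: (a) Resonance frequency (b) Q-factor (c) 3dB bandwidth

Step 1 — Resonance: ω₀ = 1/√(LC) = 1/√(0.0201·4.7e-06) = 3254 rad/s.
Step 2 — f₀ = ω₀/(2π) = 517.8 Hz.
Step 3 — Series Q: Q = ω₀L/R = 3254·0.0201/115 = 0.5687.
Step 4 — Bandwidth: Δω = ω₀/Q = 5721 rad/s; BW = Δω/(2π) = 910.6 Hz.

(a) f₀ = 517.8 Hz  (b) Q = 0.5687  (c) BW = 910.6 Hz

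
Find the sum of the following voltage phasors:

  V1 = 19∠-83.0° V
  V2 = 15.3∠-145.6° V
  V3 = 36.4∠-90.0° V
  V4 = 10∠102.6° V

Step 1 — Convert each phasor to rectangular form:
  V1 = 19·(cos(-83.0°) + j·sin(-83.0°)) = 2.316 - j18.86 V
  V2 = 15.3·(cos(-145.6°) + j·sin(-145.6°)) = -12.62 - j8.644 V
  V3 = 36.4·(cos(-90.0°) + j·sin(-90.0°)) = 0 - j36.4 V
  V4 = 10·(cos(102.6°) + j·sin(102.6°)) = -2.181 + j9.759 V
Step 2 — Sum components: V_total = -12.49 - j54.14 V.
Step 3 — Convert to polar: |V_total| = 55.57 V, ∠V_total = -103.0°.

V_total = 55.57∠-103.0° V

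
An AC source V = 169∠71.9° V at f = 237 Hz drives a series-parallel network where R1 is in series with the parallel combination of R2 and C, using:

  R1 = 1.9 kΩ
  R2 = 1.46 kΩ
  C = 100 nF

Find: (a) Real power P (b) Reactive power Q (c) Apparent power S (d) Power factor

Step 1 — Angular frequency: ω = 2π·f = 2π·237 = 1489 rad/s.
Step 2 — Component impedances:
  R1: Z = R = 1900 Ω
  R2: Z = R = 1460 Ω
  C: Z = 1/(jωC) = -j/(ω·C) = 0 - j6715 Ω
Step 3 — Parallel branch: R2 || C = 1/(1/R2 + 1/C) = 1394 - j303.1 Ω.
Step 4 — Series with R1: Z_total = R1 + (R2 || C) = 3294 - j303.1 Ω = 3308∠-5.3° Ω.
Step 5 — Source phasor: V = 169∠71.9° V = 52.5 + j160.6 V.
Step 6 — Current: I = V / Z = 0.01136 + j0.04981 A = 0.05109∠77.2° A.
Step 7 — Complex power: S = V·I* = 8.598 - j0.7911 VA.
Step 8 — Real power: P = Re(S) = 8.598 W.
Step 9 — Reactive power: Q = Im(S) = -0.7911 VAR.
Step 10 — Apparent power: |S| = 8.634 VA.
Step 11 — Power factor: PF = P/|S| = 0.9958 (leading).

(a) P = 8.598 W  (b) Q = -0.7911 VAR  (c) S = 8.634 VA  (d) PF = 0.9958 (leading)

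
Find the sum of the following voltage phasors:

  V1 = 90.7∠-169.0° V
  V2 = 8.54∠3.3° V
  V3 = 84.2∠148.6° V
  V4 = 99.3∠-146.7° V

Step 1 — Convert each phasor to rectangular form:
  V1 = 90.7·(cos(-169.0°) + j·sin(-169.0°)) = -89.03 - j17.31 V
  V2 = 8.54·(cos(3.3°) + j·sin(3.3°)) = 8.526 + j0.4916 V
  V3 = 84.2·(cos(148.6°) + j·sin(148.6°)) = -71.87 + j43.87 V
  V4 = 99.3·(cos(-146.7°) + j·sin(-146.7°)) = -83 - j54.52 V
Step 2 — Sum components: V_total = -235.4 - j27.46 V.
Step 3 — Convert to polar: |V_total| = 237 V, ∠V_total = -173.3°.

V_total = 237∠-173.3° V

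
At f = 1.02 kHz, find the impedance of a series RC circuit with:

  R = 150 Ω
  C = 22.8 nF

Step 1 — Angular frequency: ω = 2π·f = 2π·1020 = 6409 rad/s.
Step 2 — Component impedances:
  R: Z = R = 150 Ω
  C: Z = 1/(jωC) = -j/(ω·C) = 0 - j6844 Ω
Step 3 — Series combination: Z_total = R + C = 150 - j6844 Ω = 6845∠-88.7° Ω.

Z = 150 - j6844 Ω = 6845∠-88.7° Ω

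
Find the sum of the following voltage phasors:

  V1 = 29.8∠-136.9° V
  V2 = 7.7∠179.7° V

Step 1 — Convert each phasor to rectangular form:
  V1 = 29.8·(cos(-136.9°) + j·sin(-136.9°)) = -21.76 - j20.36 V
  V2 = 7.7·(cos(179.7°) + j·sin(179.7°)) = -7.7 + j0.04032 V
Step 2 — Sum components: V_total = -29.46 - j20.32 V.
Step 3 — Convert to polar: |V_total| = 35.79 V, ∠V_total = -145.4°.

V_total = 35.79∠-145.4° V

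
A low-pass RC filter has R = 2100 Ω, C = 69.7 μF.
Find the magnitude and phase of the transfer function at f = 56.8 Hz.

Step 1 — Angular frequency: ω = 2π·56.8 = 356.9 rad/s.
Step 2 — Transfer function: H(jω) = 1/(1 + jωRC).
Step 3 — Denominator: 1 + jωRC = 1 + j·356.9·2100·6.97e-05 = 1 + j52.24.
Step 4 — H = 0.0003663 - j0.01914.
Step 5 — Magnitude: |H| = 0.01914 (-34.4 dB); phase: φ = -88.9°.

|H| = 0.01914 (-34.4 dB), φ = -88.9°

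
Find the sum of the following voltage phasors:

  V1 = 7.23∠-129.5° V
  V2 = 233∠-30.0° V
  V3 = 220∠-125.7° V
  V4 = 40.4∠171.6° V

Step 1 — Convert each phasor to rectangular form:
  V1 = 7.23·(cos(-129.5°) + j·sin(-129.5°)) = -4.599 - j5.579 V
  V2 = 233·(cos(-30.0°) + j·sin(-30.0°)) = 201.8 - j116.5 V
  V3 = 220·(cos(-125.7°) + j·sin(-125.7°)) = -128.4 - j178.7 V
  V4 = 40.4·(cos(171.6°) + j·sin(171.6°)) = -39.97 + j5.902 V
Step 2 — Sum components: V_total = 28.84 - j294.8 V.
Step 3 — Convert to polar: |V_total| = 296.2 V, ∠V_total = -84.4°.

V_total = 296.2∠-84.4° V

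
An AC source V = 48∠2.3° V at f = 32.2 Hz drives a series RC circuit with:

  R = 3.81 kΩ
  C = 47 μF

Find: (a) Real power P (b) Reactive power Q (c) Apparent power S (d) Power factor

Step 1 — Angular frequency: ω = 2π·f = 2π·32.2 = 202.3 rad/s.
Step 2 — Component impedances:
  R: Z = R = 3810 Ω
  C: Z = 1/(jωC) = -j/(ω·C) = 0 - j105.2 Ω
Step 3 — Series combination: Z_total = R + C = 3810 - j105.2 Ω = 3811∠-1.6° Ω.
Step 4 — Source phasor: V = 48∠2.3° V = 47.96 + j1.926 V.
Step 5 — Current: I = V / Z = 0.01256 + j0.0008524 A = 0.01259∠3.9° A.
Step 6 — Complex power: S = V·I* = 0.6043 - j0.01668 VA.
Step 7 — Real power: P = Re(S) = 0.6043 W.
Step 8 — Reactive power: Q = Im(S) = -0.01668 VAR.
Step 9 — Apparent power: |S| = 0.6045 VA.
Step 10 — Power factor: PF = P/|S| = 0.9996 (leading).

(a) P = 0.6043 W  (b) Q = -0.01668 VAR  (c) S = 0.6045 VA  (d) PF = 0.9996 (leading)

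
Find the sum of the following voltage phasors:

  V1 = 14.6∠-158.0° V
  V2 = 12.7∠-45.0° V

Step 1 — Convert each phasor to rectangular form:
  V1 = 14.6·(cos(-158.0°) + j·sin(-158.0°)) = -13.54 - j5.469 V
  V2 = 12.7·(cos(-45.0°) + j·sin(-45.0°)) = 8.98 - j8.98 V
Step 2 — Sum components: V_total = -4.557 - j14.45 V.
Step 3 — Convert to polar: |V_total| = 15.15 V, ∠V_total = -107.5°.

V_total = 15.15∠-107.5° V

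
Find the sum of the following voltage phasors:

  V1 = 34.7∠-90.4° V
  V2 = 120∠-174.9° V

Step 1 — Convert each phasor to rectangular form:
  V1 = 34.7·(cos(-90.4°) + j·sin(-90.4°)) = -0.2422 - j34.7 V
  V2 = 120·(cos(-174.9°) + j·sin(-174.9°)) = -119.5 - j10.67 V
Step 2 — Sum components: V_total = -119.8 - j45.37 V.
Step 3 — Convert to polar: |V_total| = 128.1 V, ∠V_total = -159.3°.

V_total = 128.1∠-159.3° V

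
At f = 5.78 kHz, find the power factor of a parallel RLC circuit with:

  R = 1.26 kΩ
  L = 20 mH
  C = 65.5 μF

Step 1 — Angular frequency: ω = 2π·f = 2π·5780 = 3.632e+04 rad/s.
Step 2 — Component impedances:
  R: Z = R = 1260 Ω
  L: Z = jωL = j·3.632e+04·0.02 = 0 + j726.3 Ω
  C: Z = 1/(jωC) = -j/(ω·C) = 0 - j0.4204 Ω
Step 3 — Parallel combination: 1/Z_total = 1/R + 1/L + 1/C; Z_total = 0.0001404 - j0.4206 Ω = 0.4206∠-90.0° Ω.
Step 4 — Power factor: PF = cos(φ) = Re(Z)/|Z| = 0.0001404/0.4206 = 0.0003338.
Step 5 — Type: Im(Z) = -0.4206 ⇒ leading (phase φ = -90.0°).

PF = 0.0003338 (leading, φ = -90.0°)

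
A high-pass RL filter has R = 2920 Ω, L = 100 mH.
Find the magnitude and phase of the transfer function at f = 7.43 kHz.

Step 1 — Angular frequency: ω = 2π·7430 = 4.668e+04 rad/s.
Step 2 — Transfer function: H(jω) = jωL/(R + jωL).
Step 3 — Numerator jωL = j·4668; denominator R + jωL = 2920 + j4668.
Step 4 — H = 0.7188 + j0.4496.
Step 5 — Magnitude: |H| = 0.8478 (-1.4 dB); phase: φ = 32.0°.

|H| = 0.8478 (-1.4 dB), φ = 32.0°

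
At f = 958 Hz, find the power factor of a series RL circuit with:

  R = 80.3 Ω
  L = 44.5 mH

Step 1 — Angular frequency: ω = 2π·f = 2π·958 = 6019 rad/s.
Step 2 — Component impedances:
  R: Z = R = 80.3 Ω
  L: Z = jωL = j·6019·0.0445 = 0 + j267.9 Ω
Step 3 — Series combination: Z_total = R + L = 80.3 + j267.9 Ω = 279.6∠73.3° Ω.
Step 4 — Power factor: PF = cos(φ) = Re(Z)/|Z| = 80.3/279.6 = 0.2872.
Step 5 — Type: Im(Z) = 267.9 ⇒ lagging (phase φ = 73.3°).

PF = 0.2872 (lagging, φ = 73.3°)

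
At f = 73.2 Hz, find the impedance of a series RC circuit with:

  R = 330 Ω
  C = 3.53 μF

Step 1 — Angular frequency: ω = 2π·f = 2π·73.2 = 459.9 rad/s.
Step 2 — Component impedances:
  R: Z = R = 330 Ω
  C: Z = 1/(jωC) = -j/(ω·C) = 0 - j615.9 Ω
Step 3 — Series combination: Z_total = R + C = 330 - j615.9 Ω = 698.8∠-61.8° Ω.

Z = 330 - j615.9 Ω = 698.8∠-61.8° Ω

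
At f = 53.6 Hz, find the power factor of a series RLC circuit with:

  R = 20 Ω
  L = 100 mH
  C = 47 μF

Step 1 — Angular frequency: ω = 2π·f = 2π·53.6 = 336.8 rad/s.
Step 2 — Component impedances:
  R: Z = R = 20 Ω
  L: Z = jωL = j·336.8·0.1 = 0 + j33.68 Ω
  C: Z = 1/(jωC) = -j/(ω·C) = 0 - j63.18 Ω
Step 3 — Series combination: Z_total = R + L + C = 20 - j29.5 Ω = 35.64∠-55.9° Ω.
Step 4 — Power factor: PF = cos(φ) = Re(Z)/|Z| = 20/35.64 = 0.5612.
Step 5 — Type: Im(Z) = -29.5 ⇒ leading (phase φ = -55.9°).

PF = 0.5612 (leading, φ = -55.9°)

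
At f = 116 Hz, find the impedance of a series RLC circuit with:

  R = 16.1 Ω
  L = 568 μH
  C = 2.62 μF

Step 1 — Angular frequency: ω = 2π·f = 2π·116 = 728.8 rad/s.
Step 2 — Component impedances:
  R: Z = R = 16.1 Ω
  L: Z = jωL = j·728.8·0.000568 = 0 + j0.414 Ω
  C: Z = 1/(jωC) = -j/(ω·C) = 0 - j523.7 Ω
Step 3 — Series combination: Z_total = R + L + C = 16.1 - j523.3 Ω = 523.5∠-88.2° Ω.

Z = 16.1 - j523.3 Ω = 523.5∠-88.2° Ω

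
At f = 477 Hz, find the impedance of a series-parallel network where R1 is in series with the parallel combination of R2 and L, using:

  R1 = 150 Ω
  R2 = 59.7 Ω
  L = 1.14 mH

Step 1 — Angular frequency: ω = 2π·f = 2π·477 = 2997 rad/s.
Step 2 — Component impedances:
  R1: Z = R = 150 Ω
  R2: Z = R = 59.7 Ω
  L: Z = jωL = j·2997·0.00114 = 0 + j3.417 Ω
Step 3 — Parallel branch: R2 || L = 1/(1/R2 + 1/L) = 0.1949 + j3.406 Ω.
Step 4 — Series with R1: Z_total = R1 + (R2 || L) = 150.2 + j3.406 Ω = 150.2∠1.3° Ω.

Z = 150.2 + j3.406 Ω = 150.2∠1.3° Ω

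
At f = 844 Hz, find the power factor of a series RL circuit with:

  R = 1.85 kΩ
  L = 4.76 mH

Step 1 — Angular frequency: ω = 2π·f = 2π·844 = 5303 rad/s.
Step 2 — Component impedances:
  R: Z = R = 1850 Ω
  L: Z = jωL = j·5303·0.00476 = 0 + j25.24 Ω
Step 3 — Series combination: Z_total = R + L = 1850 + j25.24 Ω = 1850∠0.8° Ω.
Step 4 — Power factor: PF = cos(φ) = Re(Z)/|Z| = 1850/1850.2 = 0.9999.
Step 5 — Type: Im(Z) = 25.24 ⇒ lagging (phase φ = 0.8°).

PF = 0.9999 (lagging, φ = 0.8°)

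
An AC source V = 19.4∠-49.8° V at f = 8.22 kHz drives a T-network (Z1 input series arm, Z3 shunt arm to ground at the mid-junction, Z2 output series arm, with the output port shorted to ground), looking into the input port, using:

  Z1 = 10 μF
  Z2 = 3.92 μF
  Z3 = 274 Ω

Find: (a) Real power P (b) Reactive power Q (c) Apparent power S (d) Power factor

Step 1 — Angular frequency: ω = 2π·f = 2π·8220 = 5.165e+04 rad/s.
Step 2 — Component impedances:
  Z1: Z = 1/(jωC) = -j/(ω·C) = 0 - j1.936 Ω
  Z2: Z = 1/(jωC) = -j/(ω·C) = 0 - j4.939 Ω
  Z3: Z = R = 274 Ω
Step 3 — With the output port shorted to ground, the output series arm Z2 runs from the junction to ground; the shunt arm Z3 also runs from the junction to ground. They appear in parallel: Z3 || Z2 = 0.08901 - j4.938 Ω.
Step 4 — Series with input arm Z1: Z_in = Z1 + (Z3 || Z2) = 0.08901 - j6.874 Ω = 6.874∠-89.3° Ω.
Step 5 — Source phasor: V = 19.4∠-49.8° V = 12.52 - j14.82 V.
Step 6 — Current: I = V / Z = 2.179 + j1.793 A = 2.822∠39.5° A.
Step 7 — Complex power: S = V·I* = 0.7089 - j54.74 VA.
Step 8 — Real power: P = Re(S) = 0.7089 W.
Step 9 — Reactive power: Q = Im(S) = -54.74 VAR.
Step 10 — Apparent power: |S| = 54.75 VA.
Step 11 — Power factor: PF = P/|S| = 0.01295 (leading).

(a) P = 0.7089 W  (b) Q = -54.74 VAR  (c) S = 54.75 VA  (d) PF = 0.01295 (leading)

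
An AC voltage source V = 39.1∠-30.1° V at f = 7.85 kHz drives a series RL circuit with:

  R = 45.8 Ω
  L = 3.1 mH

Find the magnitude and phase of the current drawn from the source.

Step 1 — Angular frequency: ω = 2π·f = 2π·7850 = 4.932e+04 rad/s.
Step 2 — Component impedances:
  R: Z = R = 45.8 Ω
  L: Z = jωL = j·4.932e+04·0.0031 = 0 + j152.9 Ω
Step 3 — Series combination: Z_total = R + L = 45.8 + j152.9 Ω = 159.6∠73.3° Ω.
Step 4 — Source phasor: V = 39.1∠-30.1° V = 33.83 - j19.61 V.
Step 5 — Ohm's law: I = V / Z_total = (33.83 - j19.61) / (45.8 + j152.9) = -0.05687 - j0.2383 A.
Step 6 — Convert to polar: |I| = 0.245 A, ∠I = -103.4°.

I = 0.245∠-103.4° A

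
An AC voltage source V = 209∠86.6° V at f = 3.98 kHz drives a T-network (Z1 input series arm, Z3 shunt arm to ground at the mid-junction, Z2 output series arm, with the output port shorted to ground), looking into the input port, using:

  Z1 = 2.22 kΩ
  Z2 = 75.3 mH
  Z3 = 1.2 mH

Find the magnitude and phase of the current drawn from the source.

Step 1 — Angular frequency: ω = 2π·f = 2π·3980 = 2.501e+04 rad/s.
Step 2 — Component impedances:
  Z1: Z = R = 2220 Ω
  Z2: Z = jωL = j·2.501e+04·0.0753 = 0 + j1883 Ω
  Z3: Z = jωL = j·2.501e+04·0.0012 = 0 + j30.01 Ω
Step 3 — With the output port shorted to ground, the output series arm Z2 runs from the junction to ground; the shunt arm Z3 also runs from the junction to ground. They appear in parallel: Z3 || Z2 = 0 + j29.54 Ω.
Step 4 — Series with input arm Z1: Z_in = Z1 + (Z3 || Z2) = 2220 + j29.54 Ω = 2220∠0.8° Ω.
Step 5 — Source phasor: V = 209∠86.6° V = 12.4 + j208.6 V.
Step 6 — Ohm's law: I = V / Z_total = (12.4 + j208.6) / (2220 + j29.54) = 0.006833 + j0.09389 A.
Step 7 — Convert to polar: |I| = 0.09414 A, ∠I = 85.8°.

I = 0.09414∠85.8° A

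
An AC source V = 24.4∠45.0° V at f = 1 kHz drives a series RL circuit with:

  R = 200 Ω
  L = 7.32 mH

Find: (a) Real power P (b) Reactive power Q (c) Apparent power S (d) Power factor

Step 1 — Angular frequency: ω = 2π·f = 2π·1000 = 6283 rad/s.
Step 2 — Component impedances:
  R: Z = R = 200 Ω
  L: Z = jωL = j·6283·0.00732 = 0 + j45.99 Ω
Step 3 — Series combination: Z_total = R + L = 200 + j45.99 Ω = 205.2∠13.0° Ω.
Step 4 — Source phasor: V = 24.4∠45.0° V = 17.25 + j17.25 V.
Step 5 — Current: I = V / Z = 0.1008 + j0.06309 A = 0.1189∠32.0° A.
Step 6 — Complex power: S = V·I* = 2.827 + j0.6502 VA.
Step 7 — Real power: P = Re(S) = 2.827 W.
Step 8 — Reactive power: Q = Im(S) = 0.6502 VAR.
Step 9 — Apparent power: |S| = 2.901 VA.
Step 10 — Power factor: PF = P/|S| = 0.9746 (lagging).

(a) P = 2.827 W  (b) Q = 0.6502 VAR  (c) S = 2.901 VA  (d) PF = 0.9746 (lagging)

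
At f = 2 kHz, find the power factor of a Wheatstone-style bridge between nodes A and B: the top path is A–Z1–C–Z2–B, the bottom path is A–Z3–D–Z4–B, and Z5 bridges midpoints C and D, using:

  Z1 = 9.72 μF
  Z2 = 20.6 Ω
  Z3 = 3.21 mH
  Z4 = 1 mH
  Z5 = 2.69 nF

Step 1 — Angular frequency: ω = 2π·f = 2π·2000 = 1.257e+04 rad/s.
Step 2 — Component impedances:
  Z1: Z = 1/(jωC) = -j/(ω·C) = 0 - j8.187 Ω
  Z2: Z = R = 20.6 Ω
  Z3: Z = jωL = j·1.257e+04·0.00321 = 0 + j40.34 Ω
  Z4: Z = jωL = j·1.257e+04·0.001 = 0 + j12.57 Ω
  Z5: Z = 1/(jωC) = -j/(ω·C) = 0 - j2.958e+04 Ω
Step 3 — Bridge requires nodal analysis (the Z5 bridge couples midpoints C and D, so the two paths cannot be reduced to a simple series/parallel combination). Setting node B to ground and injecting 1 A at node A, the 3-node admittance system at A, C, D solves to V_A = Z_AB = 23.79 + j1.267 Ω = 23.83∠3.0° Ω.
Step 4 — Power factor: PF = cos(φ) = Re(Z)/|Z| = 23.795/23.828 = 0.9986.
Step 5 — Type: Im(Z) = 1.267 ⇒ lagging (phase φ = 3.0°).

PF = 0.9986 (lagging, φ = 3.0°)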